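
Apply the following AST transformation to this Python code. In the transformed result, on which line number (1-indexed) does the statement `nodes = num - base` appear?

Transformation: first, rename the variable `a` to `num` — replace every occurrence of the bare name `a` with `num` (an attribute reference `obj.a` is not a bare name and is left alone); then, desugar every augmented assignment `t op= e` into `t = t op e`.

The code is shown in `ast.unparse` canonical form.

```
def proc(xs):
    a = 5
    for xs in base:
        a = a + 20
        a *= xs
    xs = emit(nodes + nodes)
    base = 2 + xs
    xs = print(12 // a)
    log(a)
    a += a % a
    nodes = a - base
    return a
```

Transformed code:
def proc(xs):
    num = 5
    for xs in base:
        num = num + 20
        num = num * xs
    xs = emit(nodes + nodes)
    base = 2 + xs
    xs = print(12 // num)
    log(num)
    num = num + num % num
    nodes = num - base
    return num

11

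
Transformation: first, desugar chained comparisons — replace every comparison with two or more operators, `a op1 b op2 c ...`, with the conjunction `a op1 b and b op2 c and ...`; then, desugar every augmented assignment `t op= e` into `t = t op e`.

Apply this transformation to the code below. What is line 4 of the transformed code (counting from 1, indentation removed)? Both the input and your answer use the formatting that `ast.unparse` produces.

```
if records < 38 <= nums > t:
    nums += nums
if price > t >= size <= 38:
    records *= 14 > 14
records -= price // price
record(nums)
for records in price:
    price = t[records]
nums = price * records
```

Transformed code:
if records < 38 and 38 <= nums and (nums > t):
    nums = nums + nums
if price > t and t >= size and (size <= 38):
    records = records * (14 > 14)
records = records - price // price
record(nums)
for records in price:
    price = t[records]
nums = price * records

records = records * (14 > 14)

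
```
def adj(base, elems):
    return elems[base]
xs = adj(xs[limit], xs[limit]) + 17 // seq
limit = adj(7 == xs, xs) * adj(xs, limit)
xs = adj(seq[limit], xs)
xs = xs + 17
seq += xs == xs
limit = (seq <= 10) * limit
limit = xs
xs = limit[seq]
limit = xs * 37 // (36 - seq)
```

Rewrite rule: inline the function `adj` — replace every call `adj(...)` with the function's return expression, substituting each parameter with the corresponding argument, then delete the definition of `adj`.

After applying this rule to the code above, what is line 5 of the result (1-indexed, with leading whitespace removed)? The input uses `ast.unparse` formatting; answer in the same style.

seq += xs == xs

Transformed code:
xs = xs[limit][xs[limit]] + 17 // seq
limit = xs[7 == xs] * limit[xs]
xs = xs[seq[limit]]
xs = xs + 17
seq += xs == xs
limit = (seq <= 10) * limit
limit = xs
xs = limit[seq]
limit = xs * 37 // (36 - seq)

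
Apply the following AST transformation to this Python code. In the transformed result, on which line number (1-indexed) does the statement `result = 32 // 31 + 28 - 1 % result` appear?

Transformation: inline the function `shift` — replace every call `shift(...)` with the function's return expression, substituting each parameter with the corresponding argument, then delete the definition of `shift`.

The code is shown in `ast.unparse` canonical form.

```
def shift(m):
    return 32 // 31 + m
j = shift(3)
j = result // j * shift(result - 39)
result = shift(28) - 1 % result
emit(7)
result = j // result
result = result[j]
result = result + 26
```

Transformed code:
j = 32 // 31 + 3
j = result // j * (32 // 31 + (result - 39))
result = 32 // 31 + 28 - 1 % result
emit(7)
result = j // result
result = result[j]
result = result + 26

3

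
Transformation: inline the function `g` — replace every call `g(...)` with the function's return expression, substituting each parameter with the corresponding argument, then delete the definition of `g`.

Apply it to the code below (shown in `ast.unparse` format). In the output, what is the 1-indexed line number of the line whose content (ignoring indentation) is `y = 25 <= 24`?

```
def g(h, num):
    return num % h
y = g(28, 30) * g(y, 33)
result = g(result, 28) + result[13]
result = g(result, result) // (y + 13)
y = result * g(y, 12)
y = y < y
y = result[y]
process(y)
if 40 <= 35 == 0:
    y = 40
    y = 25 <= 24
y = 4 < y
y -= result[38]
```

10

Transformed code:
y = 30 % 28 * (33 % y)
result = 28 % result + result[13]
result = result % result // (y + 13)
y = result * (12 % y)
y = y < y
y = result[y]
process(y)
if 40 <= 35 == 0:
    y = 40
    y = 25 <= 24
y = 4 < y
y -= result[38]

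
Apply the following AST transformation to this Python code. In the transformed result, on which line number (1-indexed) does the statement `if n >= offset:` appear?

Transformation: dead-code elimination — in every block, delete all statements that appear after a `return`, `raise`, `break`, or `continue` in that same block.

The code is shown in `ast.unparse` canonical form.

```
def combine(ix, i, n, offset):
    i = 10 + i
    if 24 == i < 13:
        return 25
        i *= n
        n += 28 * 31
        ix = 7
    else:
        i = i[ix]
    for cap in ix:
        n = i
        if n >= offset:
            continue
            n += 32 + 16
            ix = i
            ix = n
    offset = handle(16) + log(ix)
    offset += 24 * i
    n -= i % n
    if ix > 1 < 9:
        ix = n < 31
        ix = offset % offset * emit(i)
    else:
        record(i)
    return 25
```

9

Transformed code:
def combine(ix, i, n, offset):
    i = 10 + i
    if 24 == i < 13:
        return 25
    else:
        i = i[ix]
    for cap in ix:
        n = i
        if n >= offset:
            continue
    offset = handle(16) + log(ix)
    offset += 24 * i
    n -= i % n
    if ix > 1 < 9:
        ix = n < 31
        ix = offset % offset * emit(i)
    else:
        record(i)
    return 25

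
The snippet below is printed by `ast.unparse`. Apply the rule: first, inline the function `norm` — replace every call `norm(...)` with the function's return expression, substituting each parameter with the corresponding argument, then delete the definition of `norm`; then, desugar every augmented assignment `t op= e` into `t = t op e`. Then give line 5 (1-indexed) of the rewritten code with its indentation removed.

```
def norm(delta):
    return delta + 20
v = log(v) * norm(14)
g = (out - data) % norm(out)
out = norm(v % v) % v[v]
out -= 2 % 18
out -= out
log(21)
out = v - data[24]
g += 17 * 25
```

Transformed code:
v = log(v) * (14 + 20)
g = (out - data) % (out + 20)
out = (v % v + 20) % v[v]
out = out - 2 % 18
out = out - out
log(21)
out = v - data[24]
g = g + 17 * 25

out = out - out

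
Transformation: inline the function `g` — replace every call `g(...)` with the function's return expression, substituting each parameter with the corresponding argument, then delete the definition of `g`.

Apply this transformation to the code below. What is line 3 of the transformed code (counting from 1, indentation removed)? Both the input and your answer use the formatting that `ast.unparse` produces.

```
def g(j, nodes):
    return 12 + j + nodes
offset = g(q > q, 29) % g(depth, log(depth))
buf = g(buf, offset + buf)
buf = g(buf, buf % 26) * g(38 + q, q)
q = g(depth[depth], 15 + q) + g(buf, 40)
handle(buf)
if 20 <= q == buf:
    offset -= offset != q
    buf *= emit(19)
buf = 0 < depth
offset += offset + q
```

Transformed code:
offset = (12 + (q > q) + 29) % (12 + depth + log(depth))
buf = 12 + buf + (offset + buf)
buf = (12 + buf + buf % 26) * (12 + (38 + q) + q)
q = 12 + depth[depth] + (15 + q) + (12 + buf + 40)
handle(buf)
if 20 <= q == buf:
    offset -= offset != q
    buf *= emit(19)
buf = 0 < depth
offset += offset + q

buf = (12 + buf + buf % 26) * (12 + (38 + q) + q)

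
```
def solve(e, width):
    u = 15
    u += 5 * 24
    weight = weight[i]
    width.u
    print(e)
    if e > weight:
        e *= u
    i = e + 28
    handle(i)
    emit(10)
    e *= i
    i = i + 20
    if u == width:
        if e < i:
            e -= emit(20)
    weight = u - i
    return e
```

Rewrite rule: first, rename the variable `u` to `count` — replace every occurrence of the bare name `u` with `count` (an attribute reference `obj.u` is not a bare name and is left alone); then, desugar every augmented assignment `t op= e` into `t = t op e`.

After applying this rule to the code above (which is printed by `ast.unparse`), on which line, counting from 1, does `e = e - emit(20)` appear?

16

Transformed code:
def solve(e, width):
    count = 15
    count = count + 5 * 24
    weight = weight[i]
    width.u
    print(e)
    if e > weight:
        e = e * count
    i = e + 28
    handle(i)
    emit(10)
    e = e * i
    i = i + 20
    if count == width:
        if e < i:
            e = e - emit(20)
    weight = count - i
    return e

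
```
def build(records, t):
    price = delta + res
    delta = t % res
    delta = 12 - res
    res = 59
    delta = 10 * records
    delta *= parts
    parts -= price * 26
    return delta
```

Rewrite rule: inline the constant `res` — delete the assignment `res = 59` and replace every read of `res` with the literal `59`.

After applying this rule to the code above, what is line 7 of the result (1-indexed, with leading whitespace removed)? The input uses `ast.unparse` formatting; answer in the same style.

Transformed code:
def build(records, t):
    price = delta + 59
    delta = t % 59
    delta = 12 - 59
    delta = 10 * records
    delta *= parts
    parts -= price * 26
    return delta

parts -= price * 26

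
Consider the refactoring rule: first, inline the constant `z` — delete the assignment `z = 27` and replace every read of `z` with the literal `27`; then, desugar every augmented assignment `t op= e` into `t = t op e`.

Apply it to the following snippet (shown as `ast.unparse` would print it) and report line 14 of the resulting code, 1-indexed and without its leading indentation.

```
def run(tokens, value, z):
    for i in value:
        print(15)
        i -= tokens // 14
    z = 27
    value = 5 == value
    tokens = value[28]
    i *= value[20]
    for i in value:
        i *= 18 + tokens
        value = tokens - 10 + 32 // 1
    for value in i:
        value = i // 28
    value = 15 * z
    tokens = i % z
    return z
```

Transformed code:
def run(tokens, value, z):
    for i in value:
        print(15)
        i = i - tokens // 14
    value = 5 == value
    tokens = value[28]
    i = i * value[20]
    for i in value:
        i = i * (18 + tokens)
        value = tokens - 10 + 32 // 1
    for value in i:
        value = i // 28
    value = 15 * 27
    tokens = i % 27
    return 27

tokens = i % 27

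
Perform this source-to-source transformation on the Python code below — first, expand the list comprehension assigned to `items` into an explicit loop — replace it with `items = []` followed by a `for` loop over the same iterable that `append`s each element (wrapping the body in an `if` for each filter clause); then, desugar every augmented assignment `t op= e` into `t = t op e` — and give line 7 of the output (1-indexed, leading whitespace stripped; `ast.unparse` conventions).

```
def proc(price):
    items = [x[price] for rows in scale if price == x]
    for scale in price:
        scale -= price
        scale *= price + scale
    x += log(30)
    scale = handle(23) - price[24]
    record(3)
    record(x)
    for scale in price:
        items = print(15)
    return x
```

scale = scale - price

Transformed code:
def proc(price):
    items = []
    for rows in scale:
        if price == x:
            items.append(x[price])
    for scale in price:
        scale = scale - price
        scale = scale * (price + scale)
    x = x + log(30)
    scale = handle(23) - price[24]
    record(3)
    record(x)
    for scale in price:
        items = print(15)
    return x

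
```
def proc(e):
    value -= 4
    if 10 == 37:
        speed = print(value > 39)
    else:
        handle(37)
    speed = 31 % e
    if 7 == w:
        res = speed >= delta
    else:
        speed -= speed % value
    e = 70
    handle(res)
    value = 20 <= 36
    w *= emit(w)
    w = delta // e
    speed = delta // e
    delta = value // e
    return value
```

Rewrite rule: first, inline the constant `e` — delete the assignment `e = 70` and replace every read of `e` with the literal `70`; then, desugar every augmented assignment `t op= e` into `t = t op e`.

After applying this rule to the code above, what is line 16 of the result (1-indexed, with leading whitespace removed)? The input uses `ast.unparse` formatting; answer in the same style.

speed = delta // 70

Transformed code:
def proc(e):
    value = value - 4
    if 10 == 37:
        speed = print(value > 39)
    else:
        handle(37)
    speed = 31 % 70
    if 7 == w:
        res = speed >= delta
    else:
        speed = speed - speed % value
    handle(res)
    value = 20 <= 36
    w = w * emit(w)
    w = delta // 70
    speed = delta // 70
    delta = value // 70
    return value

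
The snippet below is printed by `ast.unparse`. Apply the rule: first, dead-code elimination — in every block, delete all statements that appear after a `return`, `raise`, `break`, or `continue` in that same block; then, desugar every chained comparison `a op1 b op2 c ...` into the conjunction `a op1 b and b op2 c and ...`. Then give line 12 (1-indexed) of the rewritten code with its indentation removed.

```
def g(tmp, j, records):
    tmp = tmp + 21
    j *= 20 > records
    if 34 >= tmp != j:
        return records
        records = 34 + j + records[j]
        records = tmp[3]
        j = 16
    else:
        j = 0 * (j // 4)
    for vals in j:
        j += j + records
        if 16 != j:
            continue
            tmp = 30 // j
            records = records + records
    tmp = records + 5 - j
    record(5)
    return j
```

Transformed code:
def g(tmp, j, records):
    tmp = tmp + 21
    j *= 20 > records
    if 34 >= tmp and tmp != j:
        return records
    else:
        j = 0 * (j // 4)
    for vals in j:
        j += j + records
        if 16 != j:
            continue
    tmp = records + 5 - j
    record(5)
    return j

tmp = records + 5 - j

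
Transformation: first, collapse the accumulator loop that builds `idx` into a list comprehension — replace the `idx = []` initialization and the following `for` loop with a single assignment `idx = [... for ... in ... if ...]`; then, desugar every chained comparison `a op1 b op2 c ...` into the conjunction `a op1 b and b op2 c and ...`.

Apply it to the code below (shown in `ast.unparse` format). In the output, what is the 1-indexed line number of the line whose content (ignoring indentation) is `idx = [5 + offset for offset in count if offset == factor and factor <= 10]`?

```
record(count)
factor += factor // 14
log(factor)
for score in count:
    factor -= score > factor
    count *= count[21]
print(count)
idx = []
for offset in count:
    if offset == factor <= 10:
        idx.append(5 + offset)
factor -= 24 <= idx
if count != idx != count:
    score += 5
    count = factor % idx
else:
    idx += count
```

Transformed code:
record(count)
factor += factor // 14
log(factor)
for score in count:
    factor -= score > factor
    count *= count[21]
print(count)
idx = [5 + offset for offset in count if offset == factor and factor <= 10]
factor -= 24 <= idx
if count != idx and idx != count:
    score += 5
    count = factor % idx
else:
    idx += count

8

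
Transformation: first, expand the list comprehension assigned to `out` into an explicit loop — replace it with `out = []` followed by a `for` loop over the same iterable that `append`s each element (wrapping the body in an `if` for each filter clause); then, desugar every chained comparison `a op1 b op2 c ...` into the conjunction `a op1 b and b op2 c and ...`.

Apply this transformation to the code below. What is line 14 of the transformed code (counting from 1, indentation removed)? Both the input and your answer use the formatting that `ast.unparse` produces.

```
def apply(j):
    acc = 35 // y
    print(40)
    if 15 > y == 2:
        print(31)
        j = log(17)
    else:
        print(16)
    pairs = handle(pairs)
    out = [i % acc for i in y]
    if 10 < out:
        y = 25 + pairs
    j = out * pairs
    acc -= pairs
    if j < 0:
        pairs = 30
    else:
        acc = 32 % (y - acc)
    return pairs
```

Transformed code:
def apply(j):
    acc = 35 // y
    print(40)
    if 15 > y and y == 2:
        print(31)
        j = log(17)
    else:
        print(16)
    pairs = handle(pairs)
    out = []
    for i in y:
        out.append(i % acc)
    if 10 < out:
        y = 25 + pairs
    j = out * pairs
    acc -= pairs
    if j < 0:
        pairs = 30
    else:
        acc = 32 % (y - acc)
    return pairs

y = 25 + pairs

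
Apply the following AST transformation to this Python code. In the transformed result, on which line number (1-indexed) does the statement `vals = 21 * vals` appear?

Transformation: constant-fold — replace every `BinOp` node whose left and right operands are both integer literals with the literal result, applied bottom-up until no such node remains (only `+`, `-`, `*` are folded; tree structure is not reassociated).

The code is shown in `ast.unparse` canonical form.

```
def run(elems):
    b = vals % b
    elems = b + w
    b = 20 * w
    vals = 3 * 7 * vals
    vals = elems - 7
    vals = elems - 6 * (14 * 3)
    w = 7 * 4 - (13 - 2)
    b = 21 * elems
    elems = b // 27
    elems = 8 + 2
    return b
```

Transformed code:
def run(elems):
    b = vals % b
    elems = b + w
    b = 20 * w
    vals = 21 * vals
    vals = elems - 7
    vals = elems - 252
    w = 17
    b = 21 * elems
    elems = b // 27
    elems = 10
    return b

5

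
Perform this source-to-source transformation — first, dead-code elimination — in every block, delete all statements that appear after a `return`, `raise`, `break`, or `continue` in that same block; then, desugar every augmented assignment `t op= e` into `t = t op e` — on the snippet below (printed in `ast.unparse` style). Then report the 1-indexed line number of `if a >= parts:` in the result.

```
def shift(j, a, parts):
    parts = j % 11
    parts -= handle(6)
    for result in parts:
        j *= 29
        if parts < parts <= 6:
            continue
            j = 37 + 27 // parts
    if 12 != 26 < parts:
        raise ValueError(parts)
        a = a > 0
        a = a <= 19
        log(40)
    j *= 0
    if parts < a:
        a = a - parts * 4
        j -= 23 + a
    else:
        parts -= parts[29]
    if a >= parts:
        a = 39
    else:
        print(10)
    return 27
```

Transformed code:
def shift(j, a, parts):
    parts = j % 11
    parts = parts - handle(6)
    for result in parts:
        j = j * 29
        if parts < parts <= 6:
            continue
    if 12 != 26 < parts:
        raise ValueError(parts)
    j = j * 0
    if parts < a:
        a = a - parts * 4
        j = j - (23 + a)
    else:
        parts = parts - parts[29]
    if a >= parts:
        a = 39
    else:
        print(10)
    return 27

16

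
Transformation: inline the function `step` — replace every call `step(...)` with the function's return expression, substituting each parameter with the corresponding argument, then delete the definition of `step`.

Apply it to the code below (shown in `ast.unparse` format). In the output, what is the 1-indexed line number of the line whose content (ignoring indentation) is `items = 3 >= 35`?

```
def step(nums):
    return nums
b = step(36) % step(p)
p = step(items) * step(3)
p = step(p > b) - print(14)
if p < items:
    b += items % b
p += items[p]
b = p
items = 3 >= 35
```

8

Transformed code:
b = 36 % p
p = items * 3
p = (p > b) - print(14)
if p < items:
    b += items % b
p += items[p]
b = p
items = 3 >= 35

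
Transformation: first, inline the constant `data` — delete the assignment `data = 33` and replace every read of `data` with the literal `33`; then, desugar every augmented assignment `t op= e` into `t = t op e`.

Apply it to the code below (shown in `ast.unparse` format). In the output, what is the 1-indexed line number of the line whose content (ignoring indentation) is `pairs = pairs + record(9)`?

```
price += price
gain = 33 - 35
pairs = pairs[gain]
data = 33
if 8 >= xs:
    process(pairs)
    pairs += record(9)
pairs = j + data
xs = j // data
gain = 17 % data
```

Transformed code:
price = price + price
gain = 33 - 35
pairs = pairs[gain]
if 8 >= xs:
    process(pairs)
    pairs = pairs + record(9)
pairs = j + 33
xs = j // 33
gain = 17 % 33

6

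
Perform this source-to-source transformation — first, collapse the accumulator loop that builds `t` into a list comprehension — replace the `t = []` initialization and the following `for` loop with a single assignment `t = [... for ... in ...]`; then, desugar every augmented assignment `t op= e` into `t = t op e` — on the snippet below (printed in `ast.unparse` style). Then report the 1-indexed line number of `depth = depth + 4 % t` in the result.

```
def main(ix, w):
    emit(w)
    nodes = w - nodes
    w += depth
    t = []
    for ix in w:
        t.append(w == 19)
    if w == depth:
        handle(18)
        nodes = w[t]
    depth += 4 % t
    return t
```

9

Transformed code:
def main(ix, w):
    emit(w)
    nodes = w - nodes
    w = w + depth
    t = [w == 19 for ix in w]
    if w == depth:
        handle(18)
        nodes = w[t]
    depth = depth + 4 % t
    return t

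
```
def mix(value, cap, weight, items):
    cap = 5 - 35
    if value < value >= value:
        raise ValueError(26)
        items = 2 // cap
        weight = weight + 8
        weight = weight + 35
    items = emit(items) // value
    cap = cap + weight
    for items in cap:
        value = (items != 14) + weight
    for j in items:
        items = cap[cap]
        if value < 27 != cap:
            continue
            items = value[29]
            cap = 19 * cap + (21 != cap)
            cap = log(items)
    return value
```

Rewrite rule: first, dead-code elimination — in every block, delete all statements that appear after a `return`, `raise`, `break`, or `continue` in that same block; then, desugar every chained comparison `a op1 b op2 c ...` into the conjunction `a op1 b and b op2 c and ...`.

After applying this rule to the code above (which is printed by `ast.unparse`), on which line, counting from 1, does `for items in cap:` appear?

Transformed code:
def mix(value, cap, weight, items):
    cap = 5 - 35
    if value < value and value >= value:
        raise ValueError(26)
    items = emit(items) // value
    cap = cap + weight
    for items in cap:
        value = (items != 14) + weight
    for j in items:
        items = cap[cap]
        if value < 27 and 27 != cap:
            continue
    return value

7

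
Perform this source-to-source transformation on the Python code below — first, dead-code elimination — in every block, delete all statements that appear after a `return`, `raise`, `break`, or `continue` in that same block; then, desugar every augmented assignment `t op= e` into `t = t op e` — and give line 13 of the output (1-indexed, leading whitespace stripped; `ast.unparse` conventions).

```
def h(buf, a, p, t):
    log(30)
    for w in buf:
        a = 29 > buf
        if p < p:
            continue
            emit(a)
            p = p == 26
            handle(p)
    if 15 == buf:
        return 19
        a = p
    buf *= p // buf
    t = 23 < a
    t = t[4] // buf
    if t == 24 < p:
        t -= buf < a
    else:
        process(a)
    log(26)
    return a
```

Transformed code:
def h(buf, a, p, t):
    log(30)
    for w in buf:
        a = 29 > buf
        if p < p:
            continue
    if 15 == buf:
        return 19
    buf = buf * (p // buf)
    t = 23 < a
    t = t[4] // buf
    if t == 24 < p:
        t = t - (buf < a)
    else:
        process(a)
    log(26)
    return a

t = t - (buf < a)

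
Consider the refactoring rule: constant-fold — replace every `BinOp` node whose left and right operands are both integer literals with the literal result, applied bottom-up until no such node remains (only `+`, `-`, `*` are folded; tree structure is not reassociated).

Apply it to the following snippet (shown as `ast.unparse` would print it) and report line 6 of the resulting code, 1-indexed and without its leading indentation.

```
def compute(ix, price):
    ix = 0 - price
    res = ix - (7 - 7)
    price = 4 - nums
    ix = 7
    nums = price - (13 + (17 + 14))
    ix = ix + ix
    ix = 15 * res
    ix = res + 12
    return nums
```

Transformed code:
def compute(ix, price):
    ix = 0 - price
    res = ix - 0
    price = 4 - nums
    ix = 7
    nums = price - 44
    ix = ix + ix
    ix = 15 * res
    ix = res + 12
    return nums

nums = price - 44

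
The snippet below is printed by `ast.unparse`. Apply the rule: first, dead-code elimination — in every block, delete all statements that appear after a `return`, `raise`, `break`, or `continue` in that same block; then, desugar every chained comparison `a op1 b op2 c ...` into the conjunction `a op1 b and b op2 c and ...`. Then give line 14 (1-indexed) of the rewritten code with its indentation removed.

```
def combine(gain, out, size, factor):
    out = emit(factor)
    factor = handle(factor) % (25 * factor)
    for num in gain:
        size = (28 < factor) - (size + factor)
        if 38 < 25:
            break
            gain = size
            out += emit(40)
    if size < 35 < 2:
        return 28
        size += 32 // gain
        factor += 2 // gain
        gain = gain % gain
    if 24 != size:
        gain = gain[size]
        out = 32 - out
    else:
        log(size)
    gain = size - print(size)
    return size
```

Transformed code:
def combine(gain, out, size, factor):
    out = emit(factor)
    factor = handle(factor) % (25 * factor)
    for num in gain:
        size = (28 < factor) - (size + factor)
        if 38 < 25:
            break
    if size < 35 and 35 < 2:
        return 28
    if 24 != size:
        gain = gain[size]
        out = 32 - out
    else:
        log(size)
    gain = size - print(size)
    return size

log(size)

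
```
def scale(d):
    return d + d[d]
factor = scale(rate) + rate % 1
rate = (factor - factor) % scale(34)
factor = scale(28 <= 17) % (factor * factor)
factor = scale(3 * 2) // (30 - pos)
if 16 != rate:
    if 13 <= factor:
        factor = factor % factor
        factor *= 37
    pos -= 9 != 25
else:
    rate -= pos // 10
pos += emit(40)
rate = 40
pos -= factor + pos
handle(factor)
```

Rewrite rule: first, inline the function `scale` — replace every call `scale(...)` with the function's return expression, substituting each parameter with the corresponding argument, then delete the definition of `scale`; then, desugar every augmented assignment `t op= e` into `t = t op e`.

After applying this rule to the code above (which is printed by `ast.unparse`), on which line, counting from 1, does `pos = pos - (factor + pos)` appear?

Transformed code:
factor = rate + rate[rate] + rate % 1
rate = (factor - factor) % (34 + 34[34])
factor = ((28 <= 17) + (28 <= 17)[28 <= 17]) % (factor * factor)
factor = (3 * 2 + (3 * 2)[3 * 2]) // (30 - pos)
if 16 != rate:
    if 13 <= factor:
        factor = factor % factor
        factor = factor * 37
    pos = pos - (9 != 25)
else:
    rate = rate - pos // 10
pos = pos + emit(40)
rate = 40
pos = pos - (factor + pos)
handle(factor)

14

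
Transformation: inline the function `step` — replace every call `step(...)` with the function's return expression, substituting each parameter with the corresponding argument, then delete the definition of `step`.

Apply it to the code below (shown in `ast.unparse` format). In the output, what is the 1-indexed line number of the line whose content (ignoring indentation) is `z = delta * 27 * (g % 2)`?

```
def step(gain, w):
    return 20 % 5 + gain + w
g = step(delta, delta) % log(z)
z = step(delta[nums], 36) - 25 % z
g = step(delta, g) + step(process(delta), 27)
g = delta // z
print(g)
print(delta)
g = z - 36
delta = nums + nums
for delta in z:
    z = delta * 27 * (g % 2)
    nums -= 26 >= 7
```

10

Transformed code:
g = (20 % 5 + delta + delta) % log(z)
z = 20 % 5 + delta[nums] + 36 - 25 % z
g = 20 % 5 + delta + g + (20 % 5 + process(delta) + 27)
g = delta // z
print(g)
print(delta)
g = z - 36
delta = nums + nums
for delta in z:
    z = delta * 27 * (g % 2)
    nums -= 26 >= 7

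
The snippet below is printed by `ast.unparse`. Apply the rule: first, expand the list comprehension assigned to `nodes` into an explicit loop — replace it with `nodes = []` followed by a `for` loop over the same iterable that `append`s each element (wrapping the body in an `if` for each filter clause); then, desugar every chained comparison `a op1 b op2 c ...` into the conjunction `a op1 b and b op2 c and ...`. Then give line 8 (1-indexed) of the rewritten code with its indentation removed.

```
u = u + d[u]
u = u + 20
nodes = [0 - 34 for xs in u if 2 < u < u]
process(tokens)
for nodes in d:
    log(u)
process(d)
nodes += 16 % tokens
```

for nodes in d:

Transformed code:
u = u + d[u]
u = u + 20
nodes = []
for xs in u:
    if 2 < u and u < u:
        nodes.append(0 - 34)
process(tokens)
for nodes in d:
    log(u)
process(d)
nodes += 16 % tokens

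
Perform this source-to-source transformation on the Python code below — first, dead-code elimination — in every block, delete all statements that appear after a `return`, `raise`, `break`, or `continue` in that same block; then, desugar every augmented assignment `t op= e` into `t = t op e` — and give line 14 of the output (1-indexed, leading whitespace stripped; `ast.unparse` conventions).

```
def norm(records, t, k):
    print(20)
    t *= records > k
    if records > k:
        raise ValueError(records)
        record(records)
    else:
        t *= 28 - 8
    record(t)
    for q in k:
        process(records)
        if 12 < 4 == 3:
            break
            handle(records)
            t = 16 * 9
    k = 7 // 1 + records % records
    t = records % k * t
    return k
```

t = records % k * t

Transformed code:
def norm(records, t, k):
    print(20)
    t = t * (records > k)
    if records > k:
        raise ValueError(records)
    else:
        t = t * (28 - 8)
    record(t)
    for q in k:
        process(records)
        if 12 < 4 == 3:
            break
    k = 7 // 1 + records % records
    t = records % k * t
    return k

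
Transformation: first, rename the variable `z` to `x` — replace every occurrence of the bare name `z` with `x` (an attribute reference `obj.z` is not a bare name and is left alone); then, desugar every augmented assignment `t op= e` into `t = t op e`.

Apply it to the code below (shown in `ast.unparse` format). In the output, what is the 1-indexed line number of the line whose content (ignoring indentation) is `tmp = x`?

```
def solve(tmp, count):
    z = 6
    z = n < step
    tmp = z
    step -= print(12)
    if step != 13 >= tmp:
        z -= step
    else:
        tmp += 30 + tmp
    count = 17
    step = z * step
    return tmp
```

Transformed code:
def solve(tmp, count):
    x = 6
    x = n < step
    tmp = x
    step = step - print(12)
    if step != 13 >= tmp:
        x = x - step
    else:
        tmp = tmp + (30 + tmp)
    count = 17
    step = x * step
    return tmp

4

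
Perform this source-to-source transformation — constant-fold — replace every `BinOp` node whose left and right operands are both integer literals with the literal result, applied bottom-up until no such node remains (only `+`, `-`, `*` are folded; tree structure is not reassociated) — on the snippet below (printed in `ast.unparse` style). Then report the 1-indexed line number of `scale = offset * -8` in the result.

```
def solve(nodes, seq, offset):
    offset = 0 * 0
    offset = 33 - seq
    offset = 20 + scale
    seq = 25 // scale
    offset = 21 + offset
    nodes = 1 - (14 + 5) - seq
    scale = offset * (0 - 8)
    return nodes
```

Transformed code:
def solve(nodes, seq, offset):
    offset = 0
    offset = 33 - seq
    offset = 20 + scale
    seq = 25 // scale
    offset = 21 + offset
    nodes = -18 - seq
    scale = offset * -8
    return nodes

8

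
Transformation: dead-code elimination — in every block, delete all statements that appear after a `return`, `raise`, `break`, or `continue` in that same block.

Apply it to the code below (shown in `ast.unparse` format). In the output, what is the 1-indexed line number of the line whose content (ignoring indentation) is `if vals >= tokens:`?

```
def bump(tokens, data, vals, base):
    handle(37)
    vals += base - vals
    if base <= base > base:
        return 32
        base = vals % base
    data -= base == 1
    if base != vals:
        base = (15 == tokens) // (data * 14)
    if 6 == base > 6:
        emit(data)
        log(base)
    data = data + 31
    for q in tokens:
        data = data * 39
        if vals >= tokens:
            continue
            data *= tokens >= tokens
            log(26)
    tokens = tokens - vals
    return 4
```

Transformed code:
def bump(tokens, data, vals, base):
    handle(37)
    vals += base - vals
    if base <= base > base:
        return 32
    data -= base == 1
    if base != vals:
        base = (15 == tokens) // (data * 14)
    if 6 == base > 6:
        emit(data)
        log(base)
    data = data + 31
    for q in tokens:
        data = data * 39
        if vals >= tokens:
            continue
    tokens = tokens - vals
    return 4

15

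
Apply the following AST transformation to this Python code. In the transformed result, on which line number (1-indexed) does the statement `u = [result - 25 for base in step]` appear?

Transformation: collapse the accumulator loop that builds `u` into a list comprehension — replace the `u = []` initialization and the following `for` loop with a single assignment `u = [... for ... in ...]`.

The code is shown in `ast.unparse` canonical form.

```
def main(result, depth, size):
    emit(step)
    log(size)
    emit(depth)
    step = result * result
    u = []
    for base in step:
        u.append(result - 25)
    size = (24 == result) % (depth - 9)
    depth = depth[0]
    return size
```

6

Transformed code:
def main(result, depth, size):
    emit(step)
    log(size)
    emit(depth)
    step = result * result
    u = [result - 25 for base in step]
    size = (24 == result) % (depth - 9)
    depth = depth[0]
    return size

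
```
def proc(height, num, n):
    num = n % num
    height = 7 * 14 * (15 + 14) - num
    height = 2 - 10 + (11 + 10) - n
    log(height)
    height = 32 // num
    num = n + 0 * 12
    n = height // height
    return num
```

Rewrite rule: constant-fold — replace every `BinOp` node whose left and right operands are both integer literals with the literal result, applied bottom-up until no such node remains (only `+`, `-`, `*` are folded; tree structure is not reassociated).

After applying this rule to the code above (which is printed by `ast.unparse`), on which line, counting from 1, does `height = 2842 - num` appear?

3

Transformed code:
def proc(height, num, n):
    num = n % num
    height = 2842 - num
    height = 13 - n
    log(height)
    height = 32 // num
    num = n + 0
    n = height // height
    return num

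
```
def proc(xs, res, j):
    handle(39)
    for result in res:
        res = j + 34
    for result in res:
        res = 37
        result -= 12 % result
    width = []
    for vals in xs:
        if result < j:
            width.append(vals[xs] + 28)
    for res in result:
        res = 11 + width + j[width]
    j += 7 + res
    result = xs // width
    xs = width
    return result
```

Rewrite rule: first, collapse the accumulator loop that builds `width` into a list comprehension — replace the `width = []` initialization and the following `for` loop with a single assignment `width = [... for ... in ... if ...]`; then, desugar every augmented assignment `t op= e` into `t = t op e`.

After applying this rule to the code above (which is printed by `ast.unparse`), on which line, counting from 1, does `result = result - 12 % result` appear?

Transformed code:
def proc(xs, res, j):
    handle(39)
    for result in res:
        res = j + 34
    for result in res:
        res = 37
        result = result - 12 % result
    width = [vals[xs] + 28 for vals in xs if result < j]
    for res in result:
        res = 11 + width + j[width]
    j = j + (7 + res)
    result = xs // width
    xs = width
    return result

7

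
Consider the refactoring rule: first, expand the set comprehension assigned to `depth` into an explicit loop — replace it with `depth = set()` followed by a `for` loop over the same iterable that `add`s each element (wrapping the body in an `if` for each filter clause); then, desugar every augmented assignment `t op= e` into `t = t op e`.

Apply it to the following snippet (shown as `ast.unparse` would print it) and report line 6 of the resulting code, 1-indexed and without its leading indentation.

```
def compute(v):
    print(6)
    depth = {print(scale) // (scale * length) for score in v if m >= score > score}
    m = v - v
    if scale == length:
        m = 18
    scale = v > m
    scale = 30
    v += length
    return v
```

depth.add(print(scale) // (scale * length))

Transformed code:
def compute(v):
    print(6)
    depth = set()
    for score in v:
        if m >= score > score:
            depth.add(print(scale) // (scale * length))
    m = v - v
    if scale == length:
        m = 18
    scale = v > m
    scale = 30
    v = v + length
    return v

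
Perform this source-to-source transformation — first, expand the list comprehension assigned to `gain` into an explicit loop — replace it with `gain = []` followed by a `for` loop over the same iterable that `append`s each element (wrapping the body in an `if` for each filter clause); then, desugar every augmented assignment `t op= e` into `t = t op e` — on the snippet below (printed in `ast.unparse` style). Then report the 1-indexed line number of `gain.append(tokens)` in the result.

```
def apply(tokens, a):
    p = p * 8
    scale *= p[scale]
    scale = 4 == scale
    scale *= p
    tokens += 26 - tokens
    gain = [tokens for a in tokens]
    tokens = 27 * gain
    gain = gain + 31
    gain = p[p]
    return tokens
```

Transformed code:
def apply(tokens, a):
    p = p * 8
    scale = scale * p[scale]
    scale = 4 == scale
    scale = scale * p
    tokens = tokens + (26 - tokens)
    gain = []
    for a in tokens:
        gain.append(tokens)
    tokens = 27 * gain
    gain = gain + 31
    gain = p[p]
    return tokens

9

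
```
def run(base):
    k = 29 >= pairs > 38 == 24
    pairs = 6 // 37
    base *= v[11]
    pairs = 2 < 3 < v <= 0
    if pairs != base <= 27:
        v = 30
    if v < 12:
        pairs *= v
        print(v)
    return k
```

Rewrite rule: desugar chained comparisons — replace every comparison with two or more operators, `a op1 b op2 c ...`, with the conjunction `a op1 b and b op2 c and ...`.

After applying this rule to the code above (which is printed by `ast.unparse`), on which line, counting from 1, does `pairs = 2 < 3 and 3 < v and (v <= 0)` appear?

Transformed code:
def run(base):
    k = 29 >= pairs and pairs > 38 and (38 == 24)
    pairs = 6 // 37
    base *= v[11]
    pairs = 2 < 3 and 3 < v and (v <= 0)
    if pairs != base and base <= 27:
        v = 30
    if v < 12:
        pairs *= v
        print(v)
    return k

5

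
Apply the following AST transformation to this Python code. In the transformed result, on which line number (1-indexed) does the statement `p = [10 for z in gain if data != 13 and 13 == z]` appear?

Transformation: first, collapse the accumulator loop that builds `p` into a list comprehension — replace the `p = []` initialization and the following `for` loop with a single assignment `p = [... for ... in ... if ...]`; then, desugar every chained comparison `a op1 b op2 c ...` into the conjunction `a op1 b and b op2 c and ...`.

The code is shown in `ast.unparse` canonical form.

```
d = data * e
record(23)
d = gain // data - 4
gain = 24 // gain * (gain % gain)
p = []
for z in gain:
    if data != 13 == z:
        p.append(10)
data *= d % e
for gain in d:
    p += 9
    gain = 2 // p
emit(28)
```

5

Transformed code:
d = data * e
record(23)
d = gain // data - 4
gain = 24 // gain * (gain % gain)
p = [10 for z in gain if data != 13 and 13 == z]
data *= d % e
for gain in d:
    p += 9
    gain = 2 // p
emit(28)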